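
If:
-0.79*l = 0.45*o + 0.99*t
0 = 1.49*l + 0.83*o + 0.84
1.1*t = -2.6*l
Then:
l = -0.19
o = -0.67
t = 0.46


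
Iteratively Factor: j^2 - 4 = (j - 2)*(j + 2)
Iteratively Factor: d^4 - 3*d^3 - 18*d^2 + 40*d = (d)*(d^3 - 3*d^2 - 18*d + 40) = d*(d - 5)*(d^2 + 2*d - 8) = d*(d - 5)*(d - 2)*(d + 4)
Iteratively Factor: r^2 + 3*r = (r)*(r + 3)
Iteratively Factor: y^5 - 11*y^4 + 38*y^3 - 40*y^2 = (y - 5)*(y^4 - 6*y^3 + 8*y^2) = (y - 5)*(y - 4)*(y^3 - 2*y^2) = (y - 5)*(y - 4)*(y - 2)*(y^2) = y*(y - 5)*(y - 4)*(y - 2)*(y)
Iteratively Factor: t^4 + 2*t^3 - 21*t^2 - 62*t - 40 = (t + 1)*(t^3 + t^2 - 22*t - 40) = (t + 1)*(t + 4)*(t^2 - 3*t - 10) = (t - 5)*(t + 1)*(t + 4)*(t + 2)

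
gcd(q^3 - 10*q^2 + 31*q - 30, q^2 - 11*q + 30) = q - 5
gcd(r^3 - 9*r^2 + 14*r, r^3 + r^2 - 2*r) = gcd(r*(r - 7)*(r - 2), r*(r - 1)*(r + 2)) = r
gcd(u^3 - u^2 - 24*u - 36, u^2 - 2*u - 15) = u + 3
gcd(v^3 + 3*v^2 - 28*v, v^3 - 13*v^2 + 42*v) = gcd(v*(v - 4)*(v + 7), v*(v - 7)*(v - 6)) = v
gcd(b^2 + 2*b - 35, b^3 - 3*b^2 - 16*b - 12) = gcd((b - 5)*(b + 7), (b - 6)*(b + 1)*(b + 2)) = 1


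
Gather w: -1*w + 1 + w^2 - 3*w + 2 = w^2 - 4*w + 3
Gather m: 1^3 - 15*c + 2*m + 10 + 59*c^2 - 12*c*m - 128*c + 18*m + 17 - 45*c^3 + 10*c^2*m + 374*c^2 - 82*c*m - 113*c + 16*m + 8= -45*c^3 + 433*c^2 - 256*c + m*(10*c^2 - 94*c + 36) + 36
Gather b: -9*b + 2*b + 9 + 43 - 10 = 42 - 7*b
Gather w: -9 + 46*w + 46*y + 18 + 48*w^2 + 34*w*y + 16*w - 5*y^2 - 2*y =48*w^2 + w*(34*y + 62) - 5*y^2 + 44*y + 9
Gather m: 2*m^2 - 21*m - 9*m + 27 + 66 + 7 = 2*m^2 - 30*m + 100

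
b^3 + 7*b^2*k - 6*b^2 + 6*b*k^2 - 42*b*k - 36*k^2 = (b - 6)*(b + k)*(b + 6*k)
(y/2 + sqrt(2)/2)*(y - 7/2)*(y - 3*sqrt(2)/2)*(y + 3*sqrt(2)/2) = y^4/2 - 7*y^3/4 + sqrt(2)*y^3/2 - 7*sqrt(2)*y^2/4 - 9*y^2/4 - 9*sqrt(2)*y/4 + 63*y/8 + 63*sqrt(2)/8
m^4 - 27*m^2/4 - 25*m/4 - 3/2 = (m - 3)*(m + 1/2)^2*(m + 2)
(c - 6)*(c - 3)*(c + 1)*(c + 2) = c^4 - 6*c^3 - 7*c^2 + 36*c + 36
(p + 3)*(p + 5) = p^2 + 8*p + 15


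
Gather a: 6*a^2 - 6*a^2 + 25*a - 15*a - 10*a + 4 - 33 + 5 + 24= 0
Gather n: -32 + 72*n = 72*n - 32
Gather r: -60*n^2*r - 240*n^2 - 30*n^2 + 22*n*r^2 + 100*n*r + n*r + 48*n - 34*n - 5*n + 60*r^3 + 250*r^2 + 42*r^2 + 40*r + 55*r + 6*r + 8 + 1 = -270*n^2 + 9*n + 60*r^3 + r^2*(22*n + 292) + r*(-60*n^2 + 101*n + 101) + 9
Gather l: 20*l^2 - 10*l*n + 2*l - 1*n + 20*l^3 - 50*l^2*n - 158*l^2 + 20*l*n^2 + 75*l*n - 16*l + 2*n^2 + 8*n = 20*l^3 + l^2*(-50*n - 138) + l*(20*n^2 + 65*n - 14) + 2*n^2 + 7*n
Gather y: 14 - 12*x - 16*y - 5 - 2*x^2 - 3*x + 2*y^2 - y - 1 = -2*x^2 - 15*x + 2*y^2 - 17*y + 8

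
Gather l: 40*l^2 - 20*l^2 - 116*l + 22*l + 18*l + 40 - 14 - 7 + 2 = 20*l^2 - 76*l + 21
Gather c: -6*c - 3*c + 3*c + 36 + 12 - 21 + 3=30 - 6*c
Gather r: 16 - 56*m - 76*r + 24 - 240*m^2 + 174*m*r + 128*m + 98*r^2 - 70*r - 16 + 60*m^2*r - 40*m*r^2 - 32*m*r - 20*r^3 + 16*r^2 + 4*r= -240*m^2 + 72*m - 20*r^3 + r^2*(114 - 40*m) + r*(60*m^2 + 142*m - 142) + 24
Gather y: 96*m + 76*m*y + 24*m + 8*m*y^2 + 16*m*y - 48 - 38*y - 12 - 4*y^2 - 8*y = 120*m + y^2*(8*m - 4) + y*(92*m - 46) - 60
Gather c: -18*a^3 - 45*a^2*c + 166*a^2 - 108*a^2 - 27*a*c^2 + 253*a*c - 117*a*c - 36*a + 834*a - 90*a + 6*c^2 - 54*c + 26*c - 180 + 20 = -18*a^3 + 58*a^2 + 708*a + c^2*(6 - 27*a) + c*(-45*a^2 + 136*a - 28) - 160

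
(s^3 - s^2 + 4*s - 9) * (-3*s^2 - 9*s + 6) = -3*s^5 - 6*s^4 + 3*s^3 - 15*s^2 + 105*s - 54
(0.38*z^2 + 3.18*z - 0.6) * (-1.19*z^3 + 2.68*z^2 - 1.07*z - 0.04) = -0.4522*z^5 - 2.7658*z^4 + 8.8298*z^3 - 5.0258*z^2 + 0.5148*z + 0.024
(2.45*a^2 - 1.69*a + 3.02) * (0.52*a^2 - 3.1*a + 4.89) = 1.274*a^4 - 8.4738*a^3 + 18.7899*a^2 - 17.6261*a + 14.7678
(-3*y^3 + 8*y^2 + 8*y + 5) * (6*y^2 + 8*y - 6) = -18*y^5 + 24*y^4 + 130*y^3 + 46*y^2 - 8*y - 30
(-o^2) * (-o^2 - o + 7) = o^4 + o^3 - 7*o^2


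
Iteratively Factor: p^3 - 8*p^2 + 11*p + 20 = (p - 4)*(p^2 - 4*p - 5) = (p - 4)*(p + 1)*(p - 5)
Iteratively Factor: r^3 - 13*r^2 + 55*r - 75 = (r - 3)*(r^2 - 10*r + 25) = (r - 5)*(r - 3)*(r - 5)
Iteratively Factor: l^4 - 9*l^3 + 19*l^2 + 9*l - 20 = (l + 1)*(l^3 - 10*l^2 + 29*l - 20) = (l - 1)*(l + 1)*(l^2 - 9*l + 20) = (l - 4)*(l - 1)*(l + 1)*(l - 5)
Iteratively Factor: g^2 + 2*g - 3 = (g - 1)*(g + 3)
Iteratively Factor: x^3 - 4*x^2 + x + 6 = (x - 3)*(x^2 - x - 2) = (x - 3)*(x + 1)*(x - 2)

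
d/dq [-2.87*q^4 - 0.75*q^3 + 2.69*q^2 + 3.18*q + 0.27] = -11.48*q^3 - 2.25*q^2 + 5.38*q + 3.18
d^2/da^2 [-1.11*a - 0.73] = 0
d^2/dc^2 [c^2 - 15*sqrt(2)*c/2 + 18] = 2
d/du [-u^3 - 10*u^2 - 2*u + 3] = -3*u^2 - 20*u - 2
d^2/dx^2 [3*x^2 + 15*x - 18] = 6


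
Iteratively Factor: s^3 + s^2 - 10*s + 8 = (s - 1)*(s^2 + 2*s - 8) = (s - 1)*(s + 4)*(s - 2)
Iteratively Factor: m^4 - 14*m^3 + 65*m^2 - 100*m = (m - 4)*(m^3 - 10*m^2 + 25*m) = (m - 5)*(m - 4)*(m^2 - 5*m) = m*(m - 5)*(m - 4)*(m - 5)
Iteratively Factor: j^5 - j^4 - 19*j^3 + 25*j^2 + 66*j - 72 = (j - 3)*(j^4 + 2*j^3 - 13*j^2 - 14*j + 24) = (j - 3)*(j - 1)*(j^3 + 3*j^2 - 10*j - 24) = (j - 3)*(j - 1)*(j + 2)*(j^2 + j - 12) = (j - 3)*(j - 1)*(j + 2)*(j + 4)*(j - 3)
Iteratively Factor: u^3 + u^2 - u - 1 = (u - 1)*(u^2 + 2*u + 1) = (u - 1)*(u + 1)*(u + 1)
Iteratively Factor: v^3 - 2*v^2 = (v)*(v^2 - 2*v) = v^2*(v - 2)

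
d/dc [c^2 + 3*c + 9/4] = 2*c + 3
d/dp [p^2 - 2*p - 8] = 2*p - 2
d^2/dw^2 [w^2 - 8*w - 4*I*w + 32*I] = 2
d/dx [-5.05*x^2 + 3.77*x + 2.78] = 3.77 - 10.1*x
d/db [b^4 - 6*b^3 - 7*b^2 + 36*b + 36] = 4*b^3 - 18*b^2 - 14*b + 36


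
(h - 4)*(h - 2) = h^2 - 6*h + 8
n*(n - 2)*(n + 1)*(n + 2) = n^4 + n^3 - 4*n^2 - 4*n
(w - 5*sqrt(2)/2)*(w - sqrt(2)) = w^2 - 7*sqrt(2)*w/2 + 5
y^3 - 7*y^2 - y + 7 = (y - 7)*(y - 1)*(y + 1)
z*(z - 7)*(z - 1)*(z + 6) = z^4 - 2*z^3 - 41*z^2 + 42*z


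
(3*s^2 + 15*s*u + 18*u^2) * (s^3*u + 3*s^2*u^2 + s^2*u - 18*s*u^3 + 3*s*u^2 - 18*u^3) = 3*s^5*u + 24*s^4*u^2 + 3*s^4*u + 9*s^3*u^3 + 24*s^3*u^2 - 216*s^2*u^4 + 9*s^2*u^3 - 324*s*u^5 - 216*s*u^4 - 324*u^5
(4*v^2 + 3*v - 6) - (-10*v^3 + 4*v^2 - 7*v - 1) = 10*v^3 + 10*v - 5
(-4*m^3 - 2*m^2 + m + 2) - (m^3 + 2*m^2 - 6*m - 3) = -5*m^3 - 4*m^2 + 7*m + 5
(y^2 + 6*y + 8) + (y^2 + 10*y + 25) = 2*y^2 + 16*y + 33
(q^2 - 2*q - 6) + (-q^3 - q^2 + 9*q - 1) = -q^3 + 7*q - 7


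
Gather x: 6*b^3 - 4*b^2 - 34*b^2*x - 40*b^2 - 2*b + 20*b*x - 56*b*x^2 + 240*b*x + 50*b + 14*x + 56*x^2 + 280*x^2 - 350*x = 6*b^3 - 44*b^2 + 48*b + x^2*(336 - 56*b) + x*(-34*b^2 + 260*b - 336)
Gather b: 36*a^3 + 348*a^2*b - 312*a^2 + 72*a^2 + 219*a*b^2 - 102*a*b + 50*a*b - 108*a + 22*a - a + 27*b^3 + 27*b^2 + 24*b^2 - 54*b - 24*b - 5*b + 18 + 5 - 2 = 36*a^3 - 240*a^2 - 87*a + 27*b^3 + b^2*(219*a + 51) + b*(348*a^2 - 52*a - 83) + 21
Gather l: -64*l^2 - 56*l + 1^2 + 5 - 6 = -64*l^2 - 56*l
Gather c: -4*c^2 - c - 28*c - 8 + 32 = -4*c^2 - 29*c + 24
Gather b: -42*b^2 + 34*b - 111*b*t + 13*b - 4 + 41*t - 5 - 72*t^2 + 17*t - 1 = -42*b^2 + b*(47 - 111*t) - 72*t^2 + 58*t - 10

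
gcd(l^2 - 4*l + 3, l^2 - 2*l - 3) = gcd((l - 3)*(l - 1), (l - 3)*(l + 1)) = l - 3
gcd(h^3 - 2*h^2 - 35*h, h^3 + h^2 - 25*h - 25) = h + 5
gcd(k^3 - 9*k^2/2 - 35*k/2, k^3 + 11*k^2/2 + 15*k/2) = k^2 + 5*k/2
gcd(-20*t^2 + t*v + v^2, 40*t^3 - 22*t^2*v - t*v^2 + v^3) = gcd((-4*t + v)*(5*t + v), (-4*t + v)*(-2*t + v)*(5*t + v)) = 20*t^2 - t*v - v^2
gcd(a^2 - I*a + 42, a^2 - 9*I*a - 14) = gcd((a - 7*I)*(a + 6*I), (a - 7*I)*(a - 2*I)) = a - 7*I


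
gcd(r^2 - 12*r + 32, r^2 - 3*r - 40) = r - 8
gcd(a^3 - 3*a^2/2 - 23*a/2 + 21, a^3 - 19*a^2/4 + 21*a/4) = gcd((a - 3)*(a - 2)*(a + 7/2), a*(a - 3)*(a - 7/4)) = a - 3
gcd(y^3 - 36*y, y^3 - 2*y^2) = y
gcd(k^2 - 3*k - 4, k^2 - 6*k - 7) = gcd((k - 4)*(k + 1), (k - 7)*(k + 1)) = k + 1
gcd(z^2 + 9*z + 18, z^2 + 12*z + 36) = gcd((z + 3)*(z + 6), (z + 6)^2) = z + 6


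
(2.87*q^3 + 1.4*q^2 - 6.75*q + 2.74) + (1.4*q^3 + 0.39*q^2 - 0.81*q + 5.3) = 4.27*q^3 + 1.79*q^2 - 7.56*q + 8.04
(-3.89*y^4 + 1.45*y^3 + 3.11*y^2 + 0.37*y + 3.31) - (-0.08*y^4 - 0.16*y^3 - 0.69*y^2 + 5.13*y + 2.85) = -3.81*y^4 + 1.61*y^3 + 3.8*y^2 - 4.76*y + 0.46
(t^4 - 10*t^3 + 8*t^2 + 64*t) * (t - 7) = t^5 - 17*t^4 + 78*t^3 + 8*t^2 - 448*t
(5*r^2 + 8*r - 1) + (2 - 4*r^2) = r^2 + 8*r + 1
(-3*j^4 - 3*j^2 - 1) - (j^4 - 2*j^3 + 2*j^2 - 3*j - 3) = -4*j^4 + 2*j^3 - 5*j^2 + 3*j + 2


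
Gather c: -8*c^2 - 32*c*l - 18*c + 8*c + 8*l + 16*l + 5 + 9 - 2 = -8*c^2 + c*(-32*l - 10) + 24*l + 12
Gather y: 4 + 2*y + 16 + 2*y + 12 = 4*y + 32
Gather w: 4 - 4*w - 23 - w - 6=-5*w - 25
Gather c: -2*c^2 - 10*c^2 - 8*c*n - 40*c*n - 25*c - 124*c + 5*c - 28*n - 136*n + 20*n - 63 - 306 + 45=-12*c^2 + c*(-48*n - 144) - 144*n - 324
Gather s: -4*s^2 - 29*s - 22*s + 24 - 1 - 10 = -4*s^2 - 51*s + 13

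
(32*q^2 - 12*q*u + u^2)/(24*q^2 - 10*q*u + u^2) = (8*q - u)/(6*q - u)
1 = 1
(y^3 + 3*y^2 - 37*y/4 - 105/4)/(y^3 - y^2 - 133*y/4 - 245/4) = (y - 3)/(y - 7)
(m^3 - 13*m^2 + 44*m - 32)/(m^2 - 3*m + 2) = (m^2 - 12*m + 32)/(m - 2)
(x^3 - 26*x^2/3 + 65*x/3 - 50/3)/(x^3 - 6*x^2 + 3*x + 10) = (x - 5/3)/(x + 1)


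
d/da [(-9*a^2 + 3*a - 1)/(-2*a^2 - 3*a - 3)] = (33*a^2 + 50*a - 12)/(4*a^4 + 12*a^3 + 21*a^2 + 18*a + 9)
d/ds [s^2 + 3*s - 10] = 2*s + 3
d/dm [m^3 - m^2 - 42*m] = 3*m^2 - 2*m - 42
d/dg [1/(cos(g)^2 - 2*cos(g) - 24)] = 2*(cos(g) - 1)*sin(g)/(sin(g)^2 + 2*cos(g) + 23)^2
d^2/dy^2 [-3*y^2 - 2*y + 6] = -6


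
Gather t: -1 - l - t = -l - t - 1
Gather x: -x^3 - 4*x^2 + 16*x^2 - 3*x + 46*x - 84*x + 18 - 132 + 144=-x^3 + 12*x^2 - 41*x + 30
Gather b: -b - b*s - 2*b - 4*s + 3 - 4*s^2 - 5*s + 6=b*(-s - 3) - 4*s^2 - 9*s + 9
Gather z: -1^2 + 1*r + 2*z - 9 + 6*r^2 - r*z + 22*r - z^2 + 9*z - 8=6*r^2 + 23*r - z^2 + z*(11 - r) - 18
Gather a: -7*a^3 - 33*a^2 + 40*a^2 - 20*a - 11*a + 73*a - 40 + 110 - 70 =-7*a^3 + 7*a^2 + 42*a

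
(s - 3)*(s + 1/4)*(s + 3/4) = s^3 - 2*s^2 - 45*s/16 - 9/16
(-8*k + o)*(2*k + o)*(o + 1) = -16*k^2*o - 16*k^2 - 6*k*o^2 - 6*k*o + o^3 + o^2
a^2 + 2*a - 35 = (a - 5)*(a + 7)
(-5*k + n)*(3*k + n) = -15*k^2 - 2*k*n + n^2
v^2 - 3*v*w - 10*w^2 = (v - 5*w)*(v + 2*w)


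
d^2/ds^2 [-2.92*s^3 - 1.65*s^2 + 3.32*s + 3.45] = -17.52*s - 3.3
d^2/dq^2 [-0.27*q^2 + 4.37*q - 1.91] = -0.540000000000000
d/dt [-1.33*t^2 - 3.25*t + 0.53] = -2.66*t - 3.25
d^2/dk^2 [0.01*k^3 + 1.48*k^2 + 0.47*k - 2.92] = 0.06*k + 2.96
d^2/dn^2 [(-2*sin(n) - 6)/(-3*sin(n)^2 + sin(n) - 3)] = 6*(-27*sin(n)^5 - 37*sin(n)^4 + 88*sin(n)^2 - 9*sin(n)/4 - 63*sin(3*n)/4 + 3*sin(5*n)/2 - 14)/(3*sin(n)^2 - sin(n) + 3)^3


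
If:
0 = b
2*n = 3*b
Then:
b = 0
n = 0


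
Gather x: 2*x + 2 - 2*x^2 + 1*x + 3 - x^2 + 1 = -3*x^2 + 3*x + 6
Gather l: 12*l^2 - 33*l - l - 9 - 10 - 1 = 12*l^2 - 34*l - 20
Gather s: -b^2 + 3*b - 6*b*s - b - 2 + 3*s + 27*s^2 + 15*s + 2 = -b^2 + 2*b + 27*s^2 + s*(18 - 6*b)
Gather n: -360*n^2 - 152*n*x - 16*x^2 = -360*n^2 - 152*n*x - 16*x^2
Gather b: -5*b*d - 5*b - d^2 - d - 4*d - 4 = b*(-5*d - 5) - d^2 - 5*d - 4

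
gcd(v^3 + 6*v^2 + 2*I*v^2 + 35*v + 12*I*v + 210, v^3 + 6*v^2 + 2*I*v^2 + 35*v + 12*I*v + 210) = v^3 + v^2*(6 + 2*I) + v*(35 + 12*I) + 210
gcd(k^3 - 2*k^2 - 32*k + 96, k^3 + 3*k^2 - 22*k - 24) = k^2 + 2*k - 24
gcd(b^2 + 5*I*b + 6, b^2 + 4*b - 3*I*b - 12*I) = 1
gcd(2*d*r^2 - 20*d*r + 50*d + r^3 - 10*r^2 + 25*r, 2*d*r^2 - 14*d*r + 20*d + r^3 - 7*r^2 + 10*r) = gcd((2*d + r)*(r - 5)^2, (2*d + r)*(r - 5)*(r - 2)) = 2*d*r - 10*d + r^2 - 5*r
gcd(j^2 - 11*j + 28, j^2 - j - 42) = j - 7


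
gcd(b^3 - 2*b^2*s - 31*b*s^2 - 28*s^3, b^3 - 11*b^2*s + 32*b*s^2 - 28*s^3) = -b + 7*s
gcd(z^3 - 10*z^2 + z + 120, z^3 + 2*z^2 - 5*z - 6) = z + 3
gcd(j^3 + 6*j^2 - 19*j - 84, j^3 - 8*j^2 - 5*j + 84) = j^2 - j - 12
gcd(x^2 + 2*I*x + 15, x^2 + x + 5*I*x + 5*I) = x + 5*I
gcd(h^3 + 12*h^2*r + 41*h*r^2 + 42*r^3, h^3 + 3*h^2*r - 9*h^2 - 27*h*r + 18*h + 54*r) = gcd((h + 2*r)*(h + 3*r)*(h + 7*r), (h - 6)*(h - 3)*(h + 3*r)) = h + 3*r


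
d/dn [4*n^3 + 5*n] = 12*n^2 + 5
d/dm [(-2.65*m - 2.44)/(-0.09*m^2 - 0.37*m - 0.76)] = (-0.2385*m^2 - 0.4392*m + 1.1112)/(0.0081*m^4 + 0.0666*m^3 + 0.2737*m^2 + 0.5624*m + 0.5776)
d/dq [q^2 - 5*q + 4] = 2*q - 5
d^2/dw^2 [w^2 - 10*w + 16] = 2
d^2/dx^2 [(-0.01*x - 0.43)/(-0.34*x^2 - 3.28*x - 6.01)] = ((0.01*x + 0.43)*(0.68*x + 3.28)*(1.36*x + 6.56) - (0.0204*x + 0.358)*(0.34*x^2 + 3.28*x + 6.01))/(0.34*x^2 + 3.28*x + 6.01)^3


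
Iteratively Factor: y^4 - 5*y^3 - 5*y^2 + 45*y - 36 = (y + 3)*(y^3 - 8*y^2 + 19*y - 12) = (y - 1)*(y + 3)*(y^2 - 7*y + 12) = (y - 3)*(y - 1)*(y + 3)*(y - 4)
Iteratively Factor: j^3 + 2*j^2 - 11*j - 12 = (j - 3)*(j^2 + 5*j + 4) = (j - 3)*(j + 1)*(j + 4)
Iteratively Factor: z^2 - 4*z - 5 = (z + 1)*(z - 5)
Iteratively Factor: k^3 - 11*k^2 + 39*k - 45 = (k - 3)*(k^2 - 8*k + 15) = (k - 3)^2*(k - 5)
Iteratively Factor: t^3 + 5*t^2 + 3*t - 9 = (t + 3)*(t^2 + 2*t - 3) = (t - 1)*(t + 3)*(t + 3)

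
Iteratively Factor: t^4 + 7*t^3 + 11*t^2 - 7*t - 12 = (t + 3)*(t^3 + 4*t^2 - t - 4) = (t + 1)*(t + 3)*(t^2 + 3*t - 4) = (t - 1)*(t + 1)*(t + 3)*(t + 4)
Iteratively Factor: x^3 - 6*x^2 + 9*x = (x)*(x^2 - 6*x + 9) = x*(x - 3)*(x - 3)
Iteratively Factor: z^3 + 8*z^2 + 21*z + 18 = (z + 2)*(z^2 + 6*z + 9) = (z + 2)*(z + 3)*(z + 3)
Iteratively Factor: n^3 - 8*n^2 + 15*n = (n)*(n^2 - 8*n + 15) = n*(n - 3)*(n - 5)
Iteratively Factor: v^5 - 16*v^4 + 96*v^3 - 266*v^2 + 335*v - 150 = (v - 3)*(v^4 - 13*v^3 + 57*v^2 - 95*v + 50) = (v - 3)*(v - 1)*(v^3 - 12*v^2 + 45*v - 50) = (v - 3)*(v - 2)*(v - 1)*(v^2 - 10*v + 25) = (v - 5)*(v - 3)*(v - 2)*(v - 1)*(v - 5)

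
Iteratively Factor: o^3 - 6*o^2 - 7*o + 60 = (o + 3)*(o^2 - 9*o + 20) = (o - 4)*(o + 3)*(o - 5)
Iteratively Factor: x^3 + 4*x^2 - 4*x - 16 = (x - 2)*(x^2 + 6*x + 8) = (x - 2)*(x + 2)*(x + 4)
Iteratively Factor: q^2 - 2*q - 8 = (q + 2)*(q - 4)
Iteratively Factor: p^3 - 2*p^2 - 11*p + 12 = (p - 4)*(p^2 + 2*p - 3) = (p - 4)*(p - 1)*(p + 3)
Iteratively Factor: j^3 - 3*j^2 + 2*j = (j)*(j^2 - 3*j + 2) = j*(j - 2)*(j - 1)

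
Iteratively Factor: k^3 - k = (k - 1)*(k^2 + k) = k*(k - 1)*(k + 1)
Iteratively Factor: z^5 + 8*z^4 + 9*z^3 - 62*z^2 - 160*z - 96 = (z + 2)*(z^4 + 6*z^3 - 3*z^2 - 56*z - 48) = (z - 3)*(z + 2)*(z^3 + 9*z^2 + 24*z + 16) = (z - 3)*(z + 2)*(z + 4)*(z^2 + 5*z + 4) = (z - 3)*(z + 1)*(z + 2)*(z + 4)*(z + 4)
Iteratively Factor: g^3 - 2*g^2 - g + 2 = (g - 2)*(g^2 - 1) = (g - 2)*(g + 1)*(g - 1)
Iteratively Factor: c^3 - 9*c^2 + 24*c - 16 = (c - 1)*(c^2 - 8*c + 16) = (c - 4)*(c - 1)*(c - 4)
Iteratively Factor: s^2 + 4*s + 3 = (s + 1)*(s + 3)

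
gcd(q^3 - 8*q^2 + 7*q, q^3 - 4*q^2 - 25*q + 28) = q^2 - 8*q + 7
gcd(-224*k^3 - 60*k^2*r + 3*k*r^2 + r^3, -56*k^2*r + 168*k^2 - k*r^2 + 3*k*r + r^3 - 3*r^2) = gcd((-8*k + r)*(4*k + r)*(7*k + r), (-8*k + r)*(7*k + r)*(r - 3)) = -56*k^2 - k*r + r^2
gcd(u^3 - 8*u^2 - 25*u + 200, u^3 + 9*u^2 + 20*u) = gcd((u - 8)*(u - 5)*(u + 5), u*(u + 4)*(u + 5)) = u + 5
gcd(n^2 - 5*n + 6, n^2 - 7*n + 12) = n - 3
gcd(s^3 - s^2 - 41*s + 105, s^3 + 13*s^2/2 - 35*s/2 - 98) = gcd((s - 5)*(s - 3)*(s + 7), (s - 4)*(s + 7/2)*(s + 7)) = s + 7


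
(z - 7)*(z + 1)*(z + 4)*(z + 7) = z^4 + 5*z^3 - 45*z^2 - 245*z - 196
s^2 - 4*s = s*(s - 4)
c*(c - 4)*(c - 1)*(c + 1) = c^4 - 4*c^3 - c^2 + 4*c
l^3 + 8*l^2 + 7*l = l*(l + 1)*(l + 7)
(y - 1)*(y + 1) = y^2 - 1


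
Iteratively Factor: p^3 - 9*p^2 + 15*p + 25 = (p - 5)*(p^2 - 4*p - 5) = (p - 5)^2*(p + 1)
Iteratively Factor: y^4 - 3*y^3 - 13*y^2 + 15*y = (y + 3)*(y^3 - 6*y^2 + 5*y) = y*(y + 3)*(y^2 - 6*y + 5) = y*(y - 5)*(y + 3)*(y - 1)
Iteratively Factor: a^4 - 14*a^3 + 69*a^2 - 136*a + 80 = (a - 5)*(a^3 - 9*a^2 + 24*a - 16) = (a - 5)*(a - 4)*(a^2 - 5*a + 4) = (a - 5)*(a - 4)*(a - 1)*(a - 4)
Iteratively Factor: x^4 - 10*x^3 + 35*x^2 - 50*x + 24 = (x - 1)*(x^3 - 9*x^2 + 26*x - 24) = (x - 4)*(x - 1)*(x^2 - 5*x + 6) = (x - 4)*(x - 3)*(x - 1)*(x - 2)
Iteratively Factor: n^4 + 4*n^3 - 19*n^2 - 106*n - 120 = (n + 4)*(n^3 - 19*n - 30) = (n - 5)*(n + 4)*(n^2 + 5*n + 6) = (n - 5)*(n + 2)*(n + 4)*(n + 3)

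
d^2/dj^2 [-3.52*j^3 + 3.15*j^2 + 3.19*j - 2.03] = 6.3 - 21.12*j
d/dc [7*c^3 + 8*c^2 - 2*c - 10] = 21*c^2 + 16*c - 2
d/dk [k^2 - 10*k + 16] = 2*k - 10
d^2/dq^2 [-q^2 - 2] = -2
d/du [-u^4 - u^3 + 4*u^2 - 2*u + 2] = -4*u^3 - 3*u^2 + 8*u - 2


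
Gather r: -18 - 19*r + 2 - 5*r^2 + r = -5*r^2 - 18*r - 16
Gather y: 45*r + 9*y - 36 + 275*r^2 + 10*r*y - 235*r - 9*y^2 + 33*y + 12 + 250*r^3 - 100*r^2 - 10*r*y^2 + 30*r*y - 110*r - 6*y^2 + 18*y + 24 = 250*r^3 + 175*r^2 - 300*r + y^2*(-10*r - 15) + y*(40*r + 60)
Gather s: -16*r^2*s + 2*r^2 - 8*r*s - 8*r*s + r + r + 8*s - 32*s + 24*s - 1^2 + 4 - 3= 2*r^2 + 2*r + s*(-16*r^2 - 16*r)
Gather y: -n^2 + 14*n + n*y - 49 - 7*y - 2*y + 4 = -n^2 + 14*n + y*(n - 9) - 45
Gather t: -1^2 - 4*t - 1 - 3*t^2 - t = -3*t^2 - 5*t - 2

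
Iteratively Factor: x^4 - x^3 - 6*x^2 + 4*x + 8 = (x - 2)*(x^3 + x^2 - 4*x - 4) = (x - 2)*(x + 1)*(x^2 - 4) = (x - 2)^2*(x + 1)*(x + 2)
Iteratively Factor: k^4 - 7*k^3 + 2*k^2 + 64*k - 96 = (k - 4)*(k^3 - 3*k^2 - 10*k + 24) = (k - 4)*(k - 2)*(k^2 - k - 12) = (k - 4)^2*(k - 2)*(k + 3)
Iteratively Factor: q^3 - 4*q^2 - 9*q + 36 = (q - 3)*(q^2 - q - 12) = (q - 4)*(q - 3)*(q + 3)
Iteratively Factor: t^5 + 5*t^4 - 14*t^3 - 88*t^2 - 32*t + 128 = (t - 1)*(t^4 + 6*t^3 - 8*t^2 - 96*t - 128) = (t - 1)*(t + 2)*(t^3 + 4*t^2 - 16*t - 64) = (t - 1)*(t + 2)*(t + 4)*(t^2 - 16) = (t - 4)*(t - 1)*(t + 2)*(t + 4)*(t + 4)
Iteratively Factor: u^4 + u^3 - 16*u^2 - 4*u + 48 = (u - 3)*(u^3 + 4*u^2 - 4*u - 16) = (u - 3)*(u + 4)*(u^2 - 4) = (u - 3)*(u + 2)*(u + 4)*(u - 2)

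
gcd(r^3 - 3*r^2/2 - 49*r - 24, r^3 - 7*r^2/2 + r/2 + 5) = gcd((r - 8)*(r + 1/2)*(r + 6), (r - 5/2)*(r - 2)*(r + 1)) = 1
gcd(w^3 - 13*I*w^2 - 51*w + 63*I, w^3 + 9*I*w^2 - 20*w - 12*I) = 1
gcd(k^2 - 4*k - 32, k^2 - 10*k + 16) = k - 8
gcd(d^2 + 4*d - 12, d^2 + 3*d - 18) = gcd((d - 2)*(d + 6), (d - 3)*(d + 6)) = d + 6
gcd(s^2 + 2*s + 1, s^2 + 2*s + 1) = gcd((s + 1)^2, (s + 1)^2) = s^2 + 2*s + 1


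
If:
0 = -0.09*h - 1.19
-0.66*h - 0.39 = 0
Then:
No Solution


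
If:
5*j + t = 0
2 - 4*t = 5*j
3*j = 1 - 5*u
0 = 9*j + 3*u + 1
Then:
No Solution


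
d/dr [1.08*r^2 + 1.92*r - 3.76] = 2.16*r + 1.92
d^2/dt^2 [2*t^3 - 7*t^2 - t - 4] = 12*t - 14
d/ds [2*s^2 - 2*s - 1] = 4*s - 2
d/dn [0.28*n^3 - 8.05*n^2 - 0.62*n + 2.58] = 0.84*n^2 - 16.1*n - 0.62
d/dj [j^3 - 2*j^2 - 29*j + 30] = 3*j^2 - 4*j - 29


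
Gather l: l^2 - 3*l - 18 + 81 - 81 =l^2 - 3*l - 18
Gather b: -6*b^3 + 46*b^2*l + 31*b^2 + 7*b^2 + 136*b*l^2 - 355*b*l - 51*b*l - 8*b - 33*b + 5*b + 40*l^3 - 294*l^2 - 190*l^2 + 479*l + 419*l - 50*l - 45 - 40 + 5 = -6*b^3 + b^2*(46*l + 38) + b*(136*l^2 - 406*l - 36) + 40*l^3 - 484*l^2 + 848*l - 80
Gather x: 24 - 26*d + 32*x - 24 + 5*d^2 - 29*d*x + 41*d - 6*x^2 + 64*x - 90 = 5*d^2 + 15*d - 6*x^2 + x*(96 - 29*d) - 90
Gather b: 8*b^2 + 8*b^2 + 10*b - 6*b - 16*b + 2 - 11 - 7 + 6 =16*b^2 - 12*b - 10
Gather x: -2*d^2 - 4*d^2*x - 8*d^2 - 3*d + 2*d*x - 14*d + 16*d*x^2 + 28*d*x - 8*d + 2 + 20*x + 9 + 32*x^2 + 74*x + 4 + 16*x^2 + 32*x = -10*d^2 - 25*d + x^2*(16*d + 48) + x*(-4*d^2 + 30*d + 126) + 15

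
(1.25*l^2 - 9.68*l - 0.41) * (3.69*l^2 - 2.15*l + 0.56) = 4.6125*l^4 - 38.4067*l^3 + 19.9991*l^2 - 4.5393*l - 0.2296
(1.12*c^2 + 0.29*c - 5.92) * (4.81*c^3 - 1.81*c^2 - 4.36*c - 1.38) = 5.3872*c^5 - 0.6323*c^4 - 33.8833*c^3 + 7.9052*c^2 + 25.411*c + 8.1696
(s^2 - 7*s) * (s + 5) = s^3 - 2*s^2 - 35*s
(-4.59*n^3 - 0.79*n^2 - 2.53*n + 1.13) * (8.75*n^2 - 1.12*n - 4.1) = -40.1625*n^5 - 1.7717*n^4 - 2.4337*n^3 + 15.9601*n^2 + 9.1074*n - 4.633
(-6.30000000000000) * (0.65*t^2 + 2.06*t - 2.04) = -4.095*t^2 - 12.978*t + 12.852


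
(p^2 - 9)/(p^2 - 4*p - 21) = (p - 3)/(p - 7)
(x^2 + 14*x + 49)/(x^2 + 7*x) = (x + 7)/x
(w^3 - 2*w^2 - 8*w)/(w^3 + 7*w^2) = (w^2 - 2*w - 8)/(w*(w + 7))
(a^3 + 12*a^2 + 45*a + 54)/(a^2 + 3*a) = a + 9 + 18/a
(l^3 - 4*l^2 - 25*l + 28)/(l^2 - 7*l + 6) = (l^2 - 3*l - 28)/(l - 6)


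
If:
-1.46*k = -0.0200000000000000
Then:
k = 0.01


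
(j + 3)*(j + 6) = j^2 + 9*j + 18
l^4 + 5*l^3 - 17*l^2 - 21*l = l*(l - 3)*(l + 1)*(l + 7)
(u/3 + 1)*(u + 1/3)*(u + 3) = u^3/3 + 19*u^2/9 + 11*u/3 + 1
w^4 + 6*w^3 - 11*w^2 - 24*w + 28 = (w - 2)*(w - 1)*(w + 2)*(w + 7)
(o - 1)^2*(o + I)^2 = o^4 - 2*o^3 + 2*I*o^3 - 4*I*o^2 + 2*o + 2*I*o - 1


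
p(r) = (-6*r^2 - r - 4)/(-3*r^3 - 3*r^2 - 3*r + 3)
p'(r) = (-12*r - 1)/(-3*r^3 - 3*r^2 - 3*r + 3) + (-6*r^2 - r - 4)*(9*r^2 + 6*r + 3)/(-3*r^3 - 3*r^2 - 3*r + 3)^2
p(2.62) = 0.60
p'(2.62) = -0.20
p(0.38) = -4.16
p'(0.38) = -26.07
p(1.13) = 1.50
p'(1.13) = -2.02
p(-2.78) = -0.90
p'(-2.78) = -0.35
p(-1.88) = -1.30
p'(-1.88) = -0.50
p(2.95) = 0.54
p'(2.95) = -0.16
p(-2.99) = -0.84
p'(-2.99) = -0.30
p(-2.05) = -1.21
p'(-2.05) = -0.49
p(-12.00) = -0.18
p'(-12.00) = -0.02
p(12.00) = 0.16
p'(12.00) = -0.01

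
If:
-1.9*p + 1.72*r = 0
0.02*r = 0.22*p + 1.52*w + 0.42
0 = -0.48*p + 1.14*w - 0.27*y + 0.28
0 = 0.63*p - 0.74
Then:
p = 1.17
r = 1.30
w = -0.43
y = -2.86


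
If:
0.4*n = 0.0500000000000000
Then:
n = 0.12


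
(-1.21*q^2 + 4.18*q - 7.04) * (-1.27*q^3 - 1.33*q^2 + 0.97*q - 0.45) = 1.5367*q^5 - 3.6993*q^4 + 2.2077*q^3 + 13.9623*q^2 - 8.7098*q + 3.168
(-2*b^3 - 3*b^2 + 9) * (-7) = 14*b^3 + 21*b^2 - 63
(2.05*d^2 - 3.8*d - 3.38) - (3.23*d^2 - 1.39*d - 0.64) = -1.18*d^2 - 2.41*d - 2.74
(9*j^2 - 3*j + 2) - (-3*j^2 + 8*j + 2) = 12*j^2 - 11*j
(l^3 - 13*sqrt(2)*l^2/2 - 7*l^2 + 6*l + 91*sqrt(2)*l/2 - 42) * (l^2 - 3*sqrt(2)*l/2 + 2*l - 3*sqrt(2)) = l^5 - 8*sqrt(2)*l^4 - 5*l^4 + 23*l^3/2 + 40*sqrt(2)*l^3 - 255*l^2/2 + 103*sqrt(2)*l^2 - 357*l + 45*sqrt(2)*l + 126*sqrt(2)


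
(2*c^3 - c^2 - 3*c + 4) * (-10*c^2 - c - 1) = -20*c^5 + 8*c^4 + 29*c^3 - 36*c^2 - c - 4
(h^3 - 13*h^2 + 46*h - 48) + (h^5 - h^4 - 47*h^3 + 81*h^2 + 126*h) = h^5 - h^4 - 46*h^3 + 68*h^2 + 172*h - 48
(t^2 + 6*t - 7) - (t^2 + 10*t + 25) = -4*t - 32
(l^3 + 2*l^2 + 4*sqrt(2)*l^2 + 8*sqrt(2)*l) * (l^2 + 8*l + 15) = l^5 + 4*sqrt(2)*l^4 + 10*l^4 + 31*l^3 + 40*sqrt(2)*l^3 + 30*l^2 + 124*sqrt(2)*l^2 + 120*sqrt(2)*l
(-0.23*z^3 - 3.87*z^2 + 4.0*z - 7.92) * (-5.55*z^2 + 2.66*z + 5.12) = 1.2765*z^5 + 20.8667*z^4 - 33.6718*z^3 + 34.7816*z^2 - 0.587199999999999*z - 40.5504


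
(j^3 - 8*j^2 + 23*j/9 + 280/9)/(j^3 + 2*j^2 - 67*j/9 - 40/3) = (j - 7)/(j + 3)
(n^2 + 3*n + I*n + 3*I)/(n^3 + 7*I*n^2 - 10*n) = (n^2 + n*(3 + I) + 3*I)/(n*(n^2 + 7*I*n - 10))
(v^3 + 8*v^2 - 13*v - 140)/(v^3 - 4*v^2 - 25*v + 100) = (v + 7)/(v - 5)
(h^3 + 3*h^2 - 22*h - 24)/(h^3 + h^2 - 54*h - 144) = (h^2 - 3*h - 4)/(h^2 - 5*h - 24)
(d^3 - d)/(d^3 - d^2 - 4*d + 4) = d*(d + 1)/(d^2 - 4)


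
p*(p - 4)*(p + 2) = p^3 - 2*p^2 - 8*p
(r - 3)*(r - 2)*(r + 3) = r^3 - 2*r^2 - 9*r + 18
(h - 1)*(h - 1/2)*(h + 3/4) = h^3 - 3*h^2/4 - 5*h/8 + 3/8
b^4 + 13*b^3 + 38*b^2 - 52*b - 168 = (b - 2)*(b + 2)*(b + 6)*(b + 7)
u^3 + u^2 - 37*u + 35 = (u - 5)*(u - 1)*(u + 7)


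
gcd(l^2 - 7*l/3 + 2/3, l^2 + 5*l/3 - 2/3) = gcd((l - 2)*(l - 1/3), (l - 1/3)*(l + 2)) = l - 1/3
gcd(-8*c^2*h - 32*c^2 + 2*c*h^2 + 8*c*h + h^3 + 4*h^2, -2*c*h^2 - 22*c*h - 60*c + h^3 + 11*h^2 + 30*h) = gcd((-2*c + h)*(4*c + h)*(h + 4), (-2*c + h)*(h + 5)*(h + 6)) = 2*c - h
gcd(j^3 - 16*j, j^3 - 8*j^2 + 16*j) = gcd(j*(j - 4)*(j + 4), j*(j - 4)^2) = j^2 - 4*j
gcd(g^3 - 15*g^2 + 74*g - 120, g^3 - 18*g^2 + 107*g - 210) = g^2 - 11*g + 30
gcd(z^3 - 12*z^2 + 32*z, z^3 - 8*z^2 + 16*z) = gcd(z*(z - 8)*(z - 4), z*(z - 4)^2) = z^2 - 4*z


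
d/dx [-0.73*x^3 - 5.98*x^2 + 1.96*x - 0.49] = -2.19*x^2 - 11.96*x + 1.96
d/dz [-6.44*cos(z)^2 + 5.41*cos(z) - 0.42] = (12.88*cos(z) - 5.41)*sin(z)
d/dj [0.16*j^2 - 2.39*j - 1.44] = 0.32*j - 2.39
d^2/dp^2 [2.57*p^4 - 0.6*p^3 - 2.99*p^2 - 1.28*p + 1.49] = 30.84*p^2 - 3.6*p - 5.98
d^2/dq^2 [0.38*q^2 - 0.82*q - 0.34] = 0.760000000000000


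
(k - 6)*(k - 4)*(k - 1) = k^3 - 11*k^2 + 34*k - 24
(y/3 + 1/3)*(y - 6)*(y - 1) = y^3/3 - 2*y^2 - y/3 + 2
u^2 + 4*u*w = u*(u + 4*w)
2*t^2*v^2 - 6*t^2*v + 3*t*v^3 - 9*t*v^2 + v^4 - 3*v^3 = v*(t + v)*(2*t + v)*(v - 3)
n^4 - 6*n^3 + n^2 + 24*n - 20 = (n - 5)*(n - 2)*(n - 1)*(n + 2)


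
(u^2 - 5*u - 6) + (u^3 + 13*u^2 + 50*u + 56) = u^3 + 14*u^2 + 45*u + 50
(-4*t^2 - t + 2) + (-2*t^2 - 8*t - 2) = -6*t^2 - 9*t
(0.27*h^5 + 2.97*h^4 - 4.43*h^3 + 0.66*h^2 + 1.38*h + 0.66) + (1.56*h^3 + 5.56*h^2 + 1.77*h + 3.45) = 0.27*h^5 + 2.97*h^4 - 2.87*h^3 + 6.22*h^2 + 3.15*h + 4.11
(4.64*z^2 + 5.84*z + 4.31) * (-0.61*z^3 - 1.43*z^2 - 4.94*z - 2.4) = -2.8304*z^5 - 10.1976*z^4 - 33.9019*z^3 - 46.1489*z^2 - 35.3074*z - 10.344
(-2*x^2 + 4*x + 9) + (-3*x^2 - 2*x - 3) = -5*x^2 + 2*x + 6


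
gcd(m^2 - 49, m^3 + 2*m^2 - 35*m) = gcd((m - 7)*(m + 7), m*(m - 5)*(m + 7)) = m + 7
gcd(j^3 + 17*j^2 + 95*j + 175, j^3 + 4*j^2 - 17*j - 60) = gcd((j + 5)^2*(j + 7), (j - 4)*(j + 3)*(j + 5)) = j + 5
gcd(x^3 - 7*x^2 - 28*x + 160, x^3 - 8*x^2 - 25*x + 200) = x^2 - 3*x - 40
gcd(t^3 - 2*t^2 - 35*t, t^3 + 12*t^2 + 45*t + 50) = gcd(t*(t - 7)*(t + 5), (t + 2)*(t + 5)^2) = t + 5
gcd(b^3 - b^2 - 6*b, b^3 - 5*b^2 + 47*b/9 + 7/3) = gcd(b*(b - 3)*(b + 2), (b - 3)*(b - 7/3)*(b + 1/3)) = b - 3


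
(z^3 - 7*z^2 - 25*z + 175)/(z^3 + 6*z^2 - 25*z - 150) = (z - 7)/(z + 6)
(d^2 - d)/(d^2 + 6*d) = (d - 1)/(d + 6)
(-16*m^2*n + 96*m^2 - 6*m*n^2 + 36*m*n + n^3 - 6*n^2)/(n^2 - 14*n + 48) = (-16*m^2 - 6*m*n + n^2)/(n - 8)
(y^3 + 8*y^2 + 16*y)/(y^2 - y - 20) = y*(y + 4)/(y - 5)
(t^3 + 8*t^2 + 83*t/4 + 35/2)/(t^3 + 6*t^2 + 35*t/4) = (t + 2)/t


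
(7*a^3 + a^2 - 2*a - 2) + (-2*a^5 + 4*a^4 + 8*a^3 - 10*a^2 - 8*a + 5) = -2*a^5 + 4*a^4 + 15*a^3 - 9*a^2 - 10*a + 3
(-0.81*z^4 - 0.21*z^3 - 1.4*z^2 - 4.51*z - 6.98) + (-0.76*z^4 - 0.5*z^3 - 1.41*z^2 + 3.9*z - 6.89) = -1.57*z^4 - 0.71*z^3 - 2.81*z^2 - 0.61*z - 13.87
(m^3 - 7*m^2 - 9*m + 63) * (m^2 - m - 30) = m^5 - 8*m^4 - 32*m^3 + 282*m^2 + 207*m - 1890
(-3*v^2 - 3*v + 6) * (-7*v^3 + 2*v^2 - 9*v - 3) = 21*v^5 + 15*v^4 - 21*v^3 + 48*v^2 - 45*v - 18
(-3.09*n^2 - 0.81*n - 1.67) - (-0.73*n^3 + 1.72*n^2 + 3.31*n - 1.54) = 0.73*n^3 - 4.81*n^2 - 4.12*n - 0.13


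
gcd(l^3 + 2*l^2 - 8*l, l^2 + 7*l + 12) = l + 4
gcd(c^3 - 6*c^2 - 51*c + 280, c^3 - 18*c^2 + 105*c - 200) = c^2 - 13*c + 40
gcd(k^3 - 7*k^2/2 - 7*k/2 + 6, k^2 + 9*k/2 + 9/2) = k + 3/2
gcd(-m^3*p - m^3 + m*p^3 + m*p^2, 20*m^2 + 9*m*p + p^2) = 1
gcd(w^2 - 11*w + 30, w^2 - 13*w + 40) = w - 5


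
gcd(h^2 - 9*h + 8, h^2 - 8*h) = h - 8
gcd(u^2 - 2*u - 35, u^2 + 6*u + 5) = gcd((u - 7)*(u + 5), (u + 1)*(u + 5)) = u + 5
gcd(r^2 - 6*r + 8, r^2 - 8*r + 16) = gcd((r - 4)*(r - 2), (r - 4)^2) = r - 4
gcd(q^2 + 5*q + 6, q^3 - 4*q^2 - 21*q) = q + 3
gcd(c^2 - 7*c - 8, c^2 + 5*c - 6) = 1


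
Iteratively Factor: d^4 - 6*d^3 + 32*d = (d - 4)*(d^3 - 2*d^2 - 8*d) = d*(d - 4)*(d^2 - 2*d - 8) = d*(d - 4)*(d + 2)*(d - 4)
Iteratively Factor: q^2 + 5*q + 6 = (q + 3)*(q + 2)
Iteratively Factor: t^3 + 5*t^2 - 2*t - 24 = (t - 2)*(t^2 + 7*t + 12) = (t - 2)*(t + 3)*(t + 4)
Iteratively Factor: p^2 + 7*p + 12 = (p + 3)*(p + 4)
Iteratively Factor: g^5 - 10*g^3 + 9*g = (g)*(g^4 - 10*g^2 + 9) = g*(g - 3)*(g^3 + 3*g^2 - g - 3) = g*(g - 3)*(g + 1)*(g^2 + 2*g - 3) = g*(g - 3)*(g + 1)*(g + 3)*(g - 1)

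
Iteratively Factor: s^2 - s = (s)*(s - 1)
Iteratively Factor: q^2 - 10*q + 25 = (q - 5)*(q - 5)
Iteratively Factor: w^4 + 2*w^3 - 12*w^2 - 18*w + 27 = (w - 3)*(w^3 + 5*w^2 + 3*w - 9) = (w - 3)*(w + 3)*(w^2 + 2*w - 3) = (w - 3)*(w - 1)*(w + 3)*(w + 3)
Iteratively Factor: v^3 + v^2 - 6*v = (v - 2)*(v^2 + 3*v) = (v - 2)*(v + 3)*(v)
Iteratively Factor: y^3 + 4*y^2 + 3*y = (y)*(y^2 + 4*y + 3) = y*(y + 1)*(y + 3)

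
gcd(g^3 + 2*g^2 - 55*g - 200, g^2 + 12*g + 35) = g + 5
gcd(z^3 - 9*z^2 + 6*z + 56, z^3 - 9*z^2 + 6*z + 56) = z^3 - 9*z^2 + 6*z + 56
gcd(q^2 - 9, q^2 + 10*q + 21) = q + 3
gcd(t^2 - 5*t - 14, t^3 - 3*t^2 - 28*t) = t - 7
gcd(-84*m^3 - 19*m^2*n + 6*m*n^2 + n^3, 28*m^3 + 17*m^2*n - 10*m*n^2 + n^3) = 4*m - n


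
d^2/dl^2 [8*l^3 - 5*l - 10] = 48*l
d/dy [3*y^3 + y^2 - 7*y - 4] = 9*y^2 + 2*y - 7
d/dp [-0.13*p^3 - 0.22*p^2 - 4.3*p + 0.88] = -0.39*p^2 - 0.44*p - 4.3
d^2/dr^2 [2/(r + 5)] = 4/(r + 5)^3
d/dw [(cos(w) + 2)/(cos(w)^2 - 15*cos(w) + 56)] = (cos(w)^2 + 4*cos(w) - 86)*sin(w)/(cos(w)^2 - 15*cos(w) + 56)^2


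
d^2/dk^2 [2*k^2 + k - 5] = 4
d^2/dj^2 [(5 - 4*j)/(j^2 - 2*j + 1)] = 2*(7 - 4*j)/(j^4 - 4*j^3 + 6*j^2 - 4*j + 1)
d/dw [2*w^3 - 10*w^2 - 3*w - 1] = 6*w^2 - 20*w - 3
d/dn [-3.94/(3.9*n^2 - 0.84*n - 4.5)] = (30.732*n - 3.3096)/(-3.9*n^2 + 0.84*n + 4.5)^2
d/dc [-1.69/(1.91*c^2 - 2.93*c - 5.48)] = (6.4558*c - 4.9517)/(-1.91*c^2 + 2.93*c + 5.48)^2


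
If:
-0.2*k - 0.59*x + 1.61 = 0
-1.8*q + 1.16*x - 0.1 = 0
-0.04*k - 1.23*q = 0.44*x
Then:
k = 8.72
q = -0.20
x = -0.23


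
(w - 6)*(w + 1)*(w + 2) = w^3 - 3*w^2 - 16*w - 12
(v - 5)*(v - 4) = v^2 - 9*v + 20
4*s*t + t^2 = t*(4*s + t)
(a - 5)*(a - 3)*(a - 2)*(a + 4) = a^4 - 6*a^3 - 9*a^2 + 94*a - 120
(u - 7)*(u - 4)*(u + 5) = u^3 - 6*u^2 - 27*u + 140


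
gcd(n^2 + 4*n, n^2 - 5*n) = n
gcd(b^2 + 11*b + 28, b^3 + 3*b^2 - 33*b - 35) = b + 7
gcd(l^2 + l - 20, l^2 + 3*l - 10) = l + 5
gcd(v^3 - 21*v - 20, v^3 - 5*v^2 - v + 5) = v^2 - 4*v - 5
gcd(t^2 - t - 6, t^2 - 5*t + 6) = t - 3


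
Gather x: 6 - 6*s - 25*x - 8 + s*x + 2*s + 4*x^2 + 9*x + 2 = -4*s + 4*x^2 + x*(s - 16)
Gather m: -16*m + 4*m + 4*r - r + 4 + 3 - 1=-12*m + 3*r + 6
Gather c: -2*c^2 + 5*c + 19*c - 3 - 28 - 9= -2*c^2 + 24*c - 40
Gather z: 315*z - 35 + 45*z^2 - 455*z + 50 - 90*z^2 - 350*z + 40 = -45*z^2 - 490*z + 55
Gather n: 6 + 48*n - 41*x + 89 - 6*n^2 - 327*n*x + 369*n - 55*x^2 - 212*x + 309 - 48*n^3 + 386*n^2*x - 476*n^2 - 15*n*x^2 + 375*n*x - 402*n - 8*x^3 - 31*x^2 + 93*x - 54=-48*n^3 + n^2*(386*x - 482) + n*(-15*x^2 + 48*x + 15) - 8*x^3 - 86*x^2 - 160*x + 350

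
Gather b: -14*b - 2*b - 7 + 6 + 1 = -16*b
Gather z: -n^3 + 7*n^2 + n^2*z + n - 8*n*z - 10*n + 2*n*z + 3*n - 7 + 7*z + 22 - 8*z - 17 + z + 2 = -n^3 + 7*n^2 - 6*n + z*(n^2 - 6*n)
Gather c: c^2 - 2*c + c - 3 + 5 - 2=c^2 - c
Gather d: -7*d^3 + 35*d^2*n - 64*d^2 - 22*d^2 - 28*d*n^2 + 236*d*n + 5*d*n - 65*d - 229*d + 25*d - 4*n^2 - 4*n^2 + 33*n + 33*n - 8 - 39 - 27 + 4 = -7*d^3 + d^2*(35*n - 86) + d*(-28*n^2 + 241*n - 269) - 8*n^2 + 66*n - 70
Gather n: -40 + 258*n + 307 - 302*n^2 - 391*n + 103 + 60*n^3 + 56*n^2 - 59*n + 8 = 60*n^3 - 246*n^2 - 192*n + 378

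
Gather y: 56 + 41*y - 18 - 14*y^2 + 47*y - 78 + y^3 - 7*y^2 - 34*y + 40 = y^3 - 21*y^2 + 54*y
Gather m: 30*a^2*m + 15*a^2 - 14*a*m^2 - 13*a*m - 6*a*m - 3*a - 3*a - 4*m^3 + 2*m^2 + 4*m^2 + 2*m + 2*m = 15*a^2 - 6*a - 4*m^3 + m^2*(6 - 14*a) + m*(30*a^2 - 19*a + 4)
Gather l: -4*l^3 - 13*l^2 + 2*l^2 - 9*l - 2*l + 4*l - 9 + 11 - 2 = -4*l^3 - 11*l^2 - 7*l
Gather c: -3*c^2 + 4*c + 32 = -3*c^2 + 4*c + 32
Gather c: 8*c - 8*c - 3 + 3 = 0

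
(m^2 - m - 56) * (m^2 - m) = m^4 - 2*m^3 - 55*m^2 + 56*m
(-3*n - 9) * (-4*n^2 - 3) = 12*n^3 + 36*n^2 + 9*n + 27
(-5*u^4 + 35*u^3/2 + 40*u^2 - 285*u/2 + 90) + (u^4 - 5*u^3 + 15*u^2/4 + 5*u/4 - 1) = -4*u^4 + 25*u^3/2 + 175*u^2/4 - 565*u/4 + 89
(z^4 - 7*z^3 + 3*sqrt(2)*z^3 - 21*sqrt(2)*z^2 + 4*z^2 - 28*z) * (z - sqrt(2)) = z^5 - 7*z^4 + 2*sqrt(2)*z^4 - 14*sqrt(2)*z^3 - 2*z^3 - 4*sqrt(2)*z^2 + 14*z^2 + 28*sqrt(2)*z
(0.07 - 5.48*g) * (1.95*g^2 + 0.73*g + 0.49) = -10.686*g^3 - 3.8639*g^2 - 2.6341*g + 0.0343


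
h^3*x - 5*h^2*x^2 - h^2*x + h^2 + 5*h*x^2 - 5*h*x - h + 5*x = (h - 1)*(h - 5*x)*(h*x + 1)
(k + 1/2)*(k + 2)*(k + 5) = k^3 + 15*k^2/2 + 27*k/2 + 5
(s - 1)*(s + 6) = s^2 + 5*s - 6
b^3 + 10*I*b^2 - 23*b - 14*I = (b + I)*(b + 2*I)*(b + 7*I)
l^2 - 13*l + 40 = (l - 8)*(l - 5)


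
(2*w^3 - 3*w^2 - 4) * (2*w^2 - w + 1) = 4*w^5 - 8*w^4 + 5*w^3 - 11*w^2 + 4*w - 4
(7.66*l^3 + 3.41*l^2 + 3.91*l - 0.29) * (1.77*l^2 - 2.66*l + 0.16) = 13.5582*l^5 - 14.3399*l^4 - 0.924300000000001*l^3 - 10.3683*l^2 + 1.397*l - 0.0464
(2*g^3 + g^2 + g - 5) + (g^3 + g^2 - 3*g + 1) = 3*g^3 + 2*g^2 - 2*g - 4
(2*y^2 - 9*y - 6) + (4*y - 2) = 2*y^2 - 5*y - 8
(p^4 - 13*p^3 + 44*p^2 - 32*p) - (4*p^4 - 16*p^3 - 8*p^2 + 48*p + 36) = -3*p^4 + 3*p^3 + 52*p^2 - 80*p - 36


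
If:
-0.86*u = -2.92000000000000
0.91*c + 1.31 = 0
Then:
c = -1.44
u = 3.40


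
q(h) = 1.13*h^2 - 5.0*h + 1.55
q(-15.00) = 330.80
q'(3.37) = 2.62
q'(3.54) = 3.00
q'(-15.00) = -38.90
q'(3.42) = 2.73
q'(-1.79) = -9.05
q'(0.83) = -3.12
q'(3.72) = 3.41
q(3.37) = -2.47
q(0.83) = -1.82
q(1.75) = -3.74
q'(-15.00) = -38.90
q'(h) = 2.26*h - 5.0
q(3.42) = -2.33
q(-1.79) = 14.12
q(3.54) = -1.99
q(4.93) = 4.36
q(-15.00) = 330.80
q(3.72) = -1.41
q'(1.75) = -1.04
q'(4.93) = 6.14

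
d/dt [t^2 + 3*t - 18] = 2*t + 3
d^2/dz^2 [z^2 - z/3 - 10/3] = 2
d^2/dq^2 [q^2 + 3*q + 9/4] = 2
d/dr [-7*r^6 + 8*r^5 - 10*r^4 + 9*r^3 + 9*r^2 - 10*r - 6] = -42*r^5 + 40*r^4 - 40*r^3 + 27*r^2 + 18*r - 10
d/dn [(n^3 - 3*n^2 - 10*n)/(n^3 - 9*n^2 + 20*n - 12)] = 6*(-n^4 + 10*n^3 - 31*n^2 + 12*n + 20)/(n^6 - 18*n^5 + 121*n^4 - 384*n^3 + 616*n^2 - 480*n + 144)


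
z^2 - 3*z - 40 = (z - 8)*(z + 5)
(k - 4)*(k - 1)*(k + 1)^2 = k^4 - 3*k^3 - 5*k^2 + 3*k + 4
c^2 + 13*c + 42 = (c + 6)*(c + 7)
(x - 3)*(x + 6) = x^2 + 3*x - 18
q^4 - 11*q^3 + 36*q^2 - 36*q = q*(q - 6)*(q - 3)*(q - 2)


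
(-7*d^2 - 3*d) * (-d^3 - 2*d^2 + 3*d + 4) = 7*d^5 + 17*d^4 - 15*d^3 - 37*d^2 - 12*d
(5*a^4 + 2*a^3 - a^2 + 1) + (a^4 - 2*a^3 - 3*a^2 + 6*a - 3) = 6*a^4 - 4*a^2 + 6*a - 2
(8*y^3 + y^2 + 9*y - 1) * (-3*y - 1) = -24*y^4 - 11*y^3 - 28*y^2 - 6*y + 1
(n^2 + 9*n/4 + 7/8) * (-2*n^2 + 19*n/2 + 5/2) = -2*n^4 + 5*n^3 + 177*n^2/8 + 223*n/16 + 35/16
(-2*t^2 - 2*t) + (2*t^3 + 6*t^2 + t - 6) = 2*t^3 + 4*t^2 - t - 6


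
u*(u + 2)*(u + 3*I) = u^3 + 2*u^2 + 3*I*u^2 + 6*I*u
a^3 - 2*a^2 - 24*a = a*(a - 6)*(a + 4)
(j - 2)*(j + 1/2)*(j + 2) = j^3 + j^2/2 - 4*j - 2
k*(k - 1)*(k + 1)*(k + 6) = k^4 + 6*k^3 - k^2 - 6*k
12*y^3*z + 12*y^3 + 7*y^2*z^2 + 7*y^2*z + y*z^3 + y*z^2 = (3*y + z)*(4*y + z)*(y*z + y)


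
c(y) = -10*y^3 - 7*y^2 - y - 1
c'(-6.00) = -997.00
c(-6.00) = 1913.00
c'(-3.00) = -229.00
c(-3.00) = 209.00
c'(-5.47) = -822.05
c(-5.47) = 1431.70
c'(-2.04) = -97.29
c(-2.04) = 56.81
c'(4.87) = -780.69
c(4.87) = -1326.90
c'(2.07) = -158.53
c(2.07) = -121.76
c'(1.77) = -119.77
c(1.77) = -80.15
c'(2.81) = -277.22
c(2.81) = -280.96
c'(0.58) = -19.21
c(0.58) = -5.89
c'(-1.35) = -36.78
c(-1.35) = 12.20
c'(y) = -30*y^2 - 14*y - 1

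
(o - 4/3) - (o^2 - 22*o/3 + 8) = -o^2 + 25*o/3 - 28/3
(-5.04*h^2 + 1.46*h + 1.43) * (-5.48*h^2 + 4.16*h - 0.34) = 27.6192*h^4 - 28.9672*h^3 - 0.0492000000000001*h^2 + 5.4524*h - 0.4862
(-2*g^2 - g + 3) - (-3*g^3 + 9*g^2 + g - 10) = 3*g^3 - 11*g^2 - 2*g + 13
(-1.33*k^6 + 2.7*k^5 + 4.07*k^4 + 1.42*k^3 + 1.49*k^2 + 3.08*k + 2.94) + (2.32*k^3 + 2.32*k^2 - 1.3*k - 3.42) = -1.33*k^6 + 2.7*k^5 + 4.07*k^4 + 3.74*k^3 + 3.81*k^2 + 1.78*k - 0.48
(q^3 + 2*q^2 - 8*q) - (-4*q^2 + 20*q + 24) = q^3 + 6*q^2 - 28*q - 24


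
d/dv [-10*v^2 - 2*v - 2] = -20*v - 2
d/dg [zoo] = 0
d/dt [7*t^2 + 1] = 14*t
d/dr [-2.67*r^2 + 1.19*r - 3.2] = 1.19 - 5.34*r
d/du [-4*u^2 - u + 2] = -8*u - 1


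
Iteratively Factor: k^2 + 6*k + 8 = (k + 2)*(k + 4)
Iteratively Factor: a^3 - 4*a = (a)*(a^2 - 4) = a*(a - 2)*(a + 2)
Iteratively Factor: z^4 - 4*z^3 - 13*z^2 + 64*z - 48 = (z - 3)*(z^3 - z^2 - 16*z + 16) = (z - 3)*(z - 1)*(z^2 - 16) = (z - 3)*(z - 1)*(z + 4)*(z - 4)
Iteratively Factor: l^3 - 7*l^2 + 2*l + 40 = (l + 2)*(l^2 - 9*l + 20) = (l - 5)*(l + 2)*(l - 4)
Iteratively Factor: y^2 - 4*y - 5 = (y - 5)*(y + 1)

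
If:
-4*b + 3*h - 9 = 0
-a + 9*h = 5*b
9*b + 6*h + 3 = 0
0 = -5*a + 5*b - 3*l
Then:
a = 312/17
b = -21/17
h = 23/17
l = -555/17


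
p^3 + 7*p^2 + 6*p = p*(p + 1)*(p + 6)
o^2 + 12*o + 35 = (o + 5)*(o + 7)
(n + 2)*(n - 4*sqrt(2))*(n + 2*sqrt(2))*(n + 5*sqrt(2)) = n^4 + 2*n^3 + 3*sqrt(2)*n^3 - 36*n^2 + 6*sqrt(2)*n^2 - 80*sqrt(2)*n - 72*n - 160*sqrt(2)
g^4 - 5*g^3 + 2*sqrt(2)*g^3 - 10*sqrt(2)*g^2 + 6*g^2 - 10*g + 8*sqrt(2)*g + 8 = (g - 4)*(g - 1)*(g + sqrt(2))^2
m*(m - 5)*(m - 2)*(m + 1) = m^4 - 6*m^3 + 3*m^2 + 10*m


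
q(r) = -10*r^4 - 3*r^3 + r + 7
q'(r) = -40*r^3 - 9*r^2 + 1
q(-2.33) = -252.11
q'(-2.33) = 458.11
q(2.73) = -606.77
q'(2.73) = -879.93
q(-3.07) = -797.55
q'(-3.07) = 1073.55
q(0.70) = 4.27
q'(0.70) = -17.13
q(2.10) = -213.16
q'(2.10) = -409.13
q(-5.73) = -10214.33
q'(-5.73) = 7230.80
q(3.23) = -1179.32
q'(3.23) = -1440.83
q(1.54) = -58.66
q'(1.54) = -166.43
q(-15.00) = -496133.00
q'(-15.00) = 132976.00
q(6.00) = -13595.00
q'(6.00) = -8963.00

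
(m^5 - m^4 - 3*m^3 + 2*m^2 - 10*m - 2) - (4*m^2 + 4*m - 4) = m^5 - m^4 - 3*m^3 - 2*m^2 - 14*m + 2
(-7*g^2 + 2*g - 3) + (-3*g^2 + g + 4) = -10*g^2 + 3*g + 1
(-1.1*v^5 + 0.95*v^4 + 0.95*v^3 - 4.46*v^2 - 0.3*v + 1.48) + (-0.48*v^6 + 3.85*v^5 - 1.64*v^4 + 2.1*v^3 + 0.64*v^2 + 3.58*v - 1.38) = -0.48*v^6 + 2.75*v^5 - 0.69*v^4 + 3.05*v^3 - 3.82*v^2 + 3.28*v + 0.1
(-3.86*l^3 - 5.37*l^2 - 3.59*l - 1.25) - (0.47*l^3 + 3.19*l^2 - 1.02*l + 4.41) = -4.33*l^3 - 8.56*l^2 - 2.57*l - 5.66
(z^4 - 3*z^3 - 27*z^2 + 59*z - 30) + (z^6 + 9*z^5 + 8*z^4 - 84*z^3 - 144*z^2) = z^6 + 9*z^5 + 9*z^4 - 87*z^3 - 171*z^2 + 59*z - 30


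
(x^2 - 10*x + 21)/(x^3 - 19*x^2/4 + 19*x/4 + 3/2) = 4*(x - 7)/(4*x^2 - 7*x - 2)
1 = 1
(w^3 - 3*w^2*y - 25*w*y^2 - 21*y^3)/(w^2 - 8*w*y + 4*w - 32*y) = (w^3 - 3*w^2*y - 25*w*y^2 - 21*y^3)/(w^2 - 8*w*y + 4*w - 32*y)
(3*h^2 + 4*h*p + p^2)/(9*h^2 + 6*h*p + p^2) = (h + p)/(3*h + p)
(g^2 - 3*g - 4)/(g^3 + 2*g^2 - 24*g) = (g + 1)/(g*(g + 6))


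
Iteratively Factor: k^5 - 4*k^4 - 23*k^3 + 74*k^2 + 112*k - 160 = (k + 4)*(k^4 - 8*k^3 + 9*k^2 + 38*k - 40) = (k - 4)*(k + 4)*(k^3 - 4*k^2 - 7*k + 10) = (k - 4)*(k + 2)*(k + 4)*(k^2 - 6*k + 5) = (k - 4)*(k - 1)*(k + 2)*(k + 4)*(k - 5)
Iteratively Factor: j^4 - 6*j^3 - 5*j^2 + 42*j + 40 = (j + 2)*(j^3 - 8*j^2 + 11*j + 20) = (j + 1)*(j + 2)*(j^2 - 9*j + 20) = (j - 5)*(j + 1)*(j + 2)*(j - 4)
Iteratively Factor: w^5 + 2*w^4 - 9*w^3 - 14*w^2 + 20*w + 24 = (w + 1)*(w^4 + w^3 - 10*w^2 - 4*w + 24) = (w + 1)*(w + 3)*(w^3 - 2*w^2 - 4*w + 8) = (w - 2)*(w + 1)*(w + 3)*(w^2 - 4) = (w - 2)^2*(w + 1)*(w + 3)*(w + 2)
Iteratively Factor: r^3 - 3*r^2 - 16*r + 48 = (r - 3)*(r^2 - 16) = (r - 4)*(r - 3)*(r + 4)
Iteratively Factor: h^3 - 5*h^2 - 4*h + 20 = (h - 2)*(h^2 - 3*h - 10) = (h - 2)*(h + 2)*(h - 5)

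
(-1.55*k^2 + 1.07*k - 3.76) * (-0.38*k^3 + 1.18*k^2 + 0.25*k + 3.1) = 0.589*k^5 - 2.2356*k^4 + 2.3039*k^3 - 8.9743*k^2 + 2.377*k - 11.656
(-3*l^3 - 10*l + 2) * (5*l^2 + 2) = -15*l^5 - 56*l^3 + 10*l^2 - 20*l + 4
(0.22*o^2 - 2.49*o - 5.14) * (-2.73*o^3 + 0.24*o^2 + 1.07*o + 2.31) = -0.6006*o^5 + 6.8505*o^4 + 13.67*o^3 - 3.3897*o^2 - 11.2517*o - 11.8734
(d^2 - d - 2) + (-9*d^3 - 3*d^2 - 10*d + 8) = -9*d^3 - 2*d^2 - 11*d + 6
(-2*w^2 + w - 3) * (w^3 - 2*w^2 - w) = -2*w^5 + 5*w^4 - 3*w^3 + 5*w^2 + 3*w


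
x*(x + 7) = x^2 + 7*x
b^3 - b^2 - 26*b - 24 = (b - 6)*(b + 1)*(b + 4)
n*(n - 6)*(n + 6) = n^3 - 36*n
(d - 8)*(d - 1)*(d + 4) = d^3 - 5*d^2 - 28*d + 32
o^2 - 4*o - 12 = (o - 6)*(o + 2)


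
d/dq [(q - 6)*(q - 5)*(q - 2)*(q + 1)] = 4*q^3 - 36*q^2 + 78*q - 8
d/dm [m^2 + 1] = 2*m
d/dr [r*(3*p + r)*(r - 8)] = 6*p*r - 24*p + 3*r^2 - 16*r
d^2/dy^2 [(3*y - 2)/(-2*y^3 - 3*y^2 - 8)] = 6*(-12*y^2*(y + 1)^2*(3*y - 2) + (6*y^2 + 6*y + (2*y + 1)*(3*y - 2))*(2*y^3 + 3*y^2 + 8))/(2*y^3 + 3*y^2 + 8)^3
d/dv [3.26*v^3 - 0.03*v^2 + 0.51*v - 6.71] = 9.78*v^2 - 0.06*v + 0.51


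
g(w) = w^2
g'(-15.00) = -30.00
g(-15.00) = 225.00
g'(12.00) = 24.00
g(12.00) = 144.00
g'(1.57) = 3.14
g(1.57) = 2.46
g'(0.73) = 1.46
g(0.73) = 0.53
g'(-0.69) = -1.38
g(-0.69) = 0.48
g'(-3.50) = -7.00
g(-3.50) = 12.25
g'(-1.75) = -3.50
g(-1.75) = 3.06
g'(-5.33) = -10.66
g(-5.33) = 28.41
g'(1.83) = 3.66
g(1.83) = 3.35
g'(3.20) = 6.40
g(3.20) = 10.24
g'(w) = 2*w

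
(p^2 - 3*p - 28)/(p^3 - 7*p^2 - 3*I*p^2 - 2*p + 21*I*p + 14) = (p + 4)/(p^2 - 3*I*p - 2)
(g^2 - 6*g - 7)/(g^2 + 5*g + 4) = (g - 7)/(g + 4)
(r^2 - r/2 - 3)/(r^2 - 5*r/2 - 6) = (r - 2)/(r - 4)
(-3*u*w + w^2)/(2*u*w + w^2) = (-3*u + w)/(2*u + w)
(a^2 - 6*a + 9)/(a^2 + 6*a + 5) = (a^2 - 6*a + 9)/(a^2 + 6*a + 5)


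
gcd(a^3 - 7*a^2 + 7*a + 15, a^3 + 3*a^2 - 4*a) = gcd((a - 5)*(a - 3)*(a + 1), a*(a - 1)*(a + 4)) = 1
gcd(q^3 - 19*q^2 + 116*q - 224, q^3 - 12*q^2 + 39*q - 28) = q^2 - 11*q + 28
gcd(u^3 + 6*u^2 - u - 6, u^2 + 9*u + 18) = u + 6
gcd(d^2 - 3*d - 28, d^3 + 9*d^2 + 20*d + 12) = 1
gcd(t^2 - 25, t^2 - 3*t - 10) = t - 5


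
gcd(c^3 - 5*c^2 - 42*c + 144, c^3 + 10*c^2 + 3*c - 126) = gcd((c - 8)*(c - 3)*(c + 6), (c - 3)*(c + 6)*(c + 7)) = c^2 + 3*c - 18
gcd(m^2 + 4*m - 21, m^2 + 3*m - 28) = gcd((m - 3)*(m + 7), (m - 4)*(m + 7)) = m + 7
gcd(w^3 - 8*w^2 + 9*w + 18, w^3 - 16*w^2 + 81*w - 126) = w^2 - 9*w + 18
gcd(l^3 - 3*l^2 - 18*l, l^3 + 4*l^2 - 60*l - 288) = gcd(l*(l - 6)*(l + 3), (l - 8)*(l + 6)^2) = 1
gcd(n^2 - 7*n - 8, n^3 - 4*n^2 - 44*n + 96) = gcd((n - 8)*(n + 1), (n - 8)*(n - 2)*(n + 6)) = n - 8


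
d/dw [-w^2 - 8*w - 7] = -2*w - 8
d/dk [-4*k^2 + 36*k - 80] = 36 - 8*k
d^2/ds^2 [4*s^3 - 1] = 24*s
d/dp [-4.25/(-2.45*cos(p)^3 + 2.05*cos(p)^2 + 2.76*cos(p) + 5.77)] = (31.2375*cos(p)^2 - 17.425*cos(p) - 11.73)*sin(p)/(-2.45*cos(p)^3 + 2.05*cos(p)^2 + 2.76*cos(p) + 5.77)^2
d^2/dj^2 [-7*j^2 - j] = -14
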